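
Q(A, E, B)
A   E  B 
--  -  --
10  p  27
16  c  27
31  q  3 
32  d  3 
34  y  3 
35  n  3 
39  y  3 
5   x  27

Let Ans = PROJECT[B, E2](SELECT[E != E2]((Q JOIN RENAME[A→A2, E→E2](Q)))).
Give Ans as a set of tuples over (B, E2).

{(27, c), (27, p), (27, x), (3, d), (3, n), (3, q), (3, y)}

ρ[A→A2, E→E2]: schema becomes (A2, E2, B); tuples unchanged.
Natural join on B: {(10, p, 27, 10, p), (10, p, 27, 16, c), (10, p, 27, 5, x), (16, c, 27, 10, p), (16, c, 27, 16, c), (16, c, 27, 5, x), (31, q, 3, 31, q), (31, q, 3, 32, d), (31, q, 3, 34, y), (31, q, 3, 35, n), (31, q, 3, 39, y), (32, d, 3, 31, q), (32, d, 3, 32, d), (32, d, 3, 34, y), (32, d, 3, 35, n), (32, d, 3, 39, y), (34, y, 3, 31, q), (34, y, 3, 32, d), (34, y, 3, 34, y), (34, y, 3, 35, n), (34, y, 3, 39, y), (35, n, 3, 31, q), (35, n, 3, 32, d), (35, n, 3, 34, y), (35, n, 3, 35, n), (35, n, 3, 39, y), (39, y, 3, 31, q), (39, y, 3, 32, d), (39, y, 3, 34, y), (39, y, 3, 35, n), (39, y, 3, 39, y), (5, x, 27, 10, p), (5, x, 27, 16, c), (5, x, 27, 5, x)}
Selection E != E2: {(10, p, 27, 16, c), (10, p, 27, 5, x), (16, c, 27, 10, p), (16, c, 27, 5, x), (31, q, 3, 32, d), (31, q, 3, 34, y), (31, q, 3, 35, n), (31, q, 3, 39, y), (32, d, 3, 31, q), (32, d, 3, 34, y), (32, d, 3, 35, n), (32, d, 3, 39, y), (34, y, 3, 31, q), (34, y, 3, 32, d), (34, y, 3, 35, n), (35, n, 3, 31, q), (35, n, 3, 32, d), (35, n, 3, 34, y), (35, n, 3, 39, y), (39, y, 3, 31, q), (39, y, 3, 32, d), (39, y, 3, 35, n), (5, x, 27, 10, p), (5, x, 27, 16, c)}
Keep only column(s) B, E2 (17 duplicate(s) eliminated): {(27, c), (27, p), (27, x), (3, d), (3, n), (3, q), (3, y)}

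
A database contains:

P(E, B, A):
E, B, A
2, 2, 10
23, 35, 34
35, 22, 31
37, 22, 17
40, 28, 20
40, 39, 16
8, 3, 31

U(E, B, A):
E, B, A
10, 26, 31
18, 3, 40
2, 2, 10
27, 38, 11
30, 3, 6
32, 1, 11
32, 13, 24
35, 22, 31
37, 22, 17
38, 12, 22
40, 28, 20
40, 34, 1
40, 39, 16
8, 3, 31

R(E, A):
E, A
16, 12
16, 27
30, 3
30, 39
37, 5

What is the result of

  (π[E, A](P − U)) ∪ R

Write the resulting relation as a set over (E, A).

{(16, 12), (16, 27), (23, 34), (30, 3), (30, 39), (37, 5)}

Taking the difference: {(23, 35, 34)}
π_{E, A} gives {(23, 34)}.
Taking the union: {(16, 12), (16, 27), (23, 34), (30, 3), (30, 39), (37, 5)}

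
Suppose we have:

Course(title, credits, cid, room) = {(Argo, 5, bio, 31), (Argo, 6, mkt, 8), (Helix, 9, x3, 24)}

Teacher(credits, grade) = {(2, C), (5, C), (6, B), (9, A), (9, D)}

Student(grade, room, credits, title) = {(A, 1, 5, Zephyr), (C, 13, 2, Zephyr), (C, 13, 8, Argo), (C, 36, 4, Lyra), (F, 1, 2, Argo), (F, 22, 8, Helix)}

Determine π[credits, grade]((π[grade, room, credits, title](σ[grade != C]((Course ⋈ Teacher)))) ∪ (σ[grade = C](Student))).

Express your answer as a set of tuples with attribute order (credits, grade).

{(2, C), (4, C), (6, B), (8, C), (9, A), (9, D)}

Natural join on credits: {(Argo, 5, bio, 31, C), (Argo, 6, mkt, 8, B), (Helix, 9, x3, 24, A), (Helix, 9, x3, 24, D)}
Filtering on grade != C leaves {(Argo, 6, mkt, 8, B), (Helix, 9, x3, 24, A), (Helix, 9, x3, 24, D)}.
Projecting to grade, room, credits, title: {(A, 24, 9, Helix), (B, 8, 6, Argo), (D, 24, 9, Helix)}
Filtering on grade = C leaves {(C, 13, 2, Zephyr), (C, 13, 8, Argo), (C, 36, 4, Lyra)}.
Union: {(A, 24, 9, Helix), (B, 8, 6, Argo), (D, 24, 9, Helix)} with {(C, 13, 2, Zephyr), (C, 13, 8, Argo), (C, 36, 4, Lyra)} → {(A, 24, 9, Helix), (B, 8, 6, Argo), (C, 13, 2, Zephyr), (C, 13, 8, Argo), (C, 36, 4, Lyra), (D, 24, 9, Helix)}
Projecting to credits, grade: {(2, C), (4, C), (6, B), (8, C), (9, A), (9, D)}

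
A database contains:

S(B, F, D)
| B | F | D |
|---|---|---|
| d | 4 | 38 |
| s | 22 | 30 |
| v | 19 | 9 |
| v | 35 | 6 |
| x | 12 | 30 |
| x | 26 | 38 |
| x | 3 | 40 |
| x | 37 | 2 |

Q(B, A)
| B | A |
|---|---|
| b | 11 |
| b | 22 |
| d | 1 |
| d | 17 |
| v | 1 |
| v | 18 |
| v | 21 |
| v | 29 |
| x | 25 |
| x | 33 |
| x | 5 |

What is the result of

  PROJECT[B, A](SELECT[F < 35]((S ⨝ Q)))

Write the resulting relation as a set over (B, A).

Joining S and Q on B yields {(d, 4, 38, 1), (d, 4, 38, 17), (v, 19, 9, 1), (v, 19, 9, 18), (v, 19, 9, 21), (v, 19, 9, 29), (v, 35, 6, 1), (v, 35, 6, 18), (v, 35, 6, 21), (v, 35, 6, 29), (x, 12, 30, 25), (x, 12, 30, 33), (x, 12, 30, 5), (x, 26, 38, 25), (x, 26, 38, 33), (x, 26, 38, 5), (x, 3, 40, 25), (x, 3, 40, 33), (x, 3, 40, 5), (x, 37, 2, 25), (x, 37, 2, 33), (x, 37, 2, 5)}.
Filtering on F < 35 leaves {(d, 4, 38, 1), (d, 4, 38, 17), (v, 19, 9, 1), (v, 19, 9, 18), (v, 19, 9, 21), (v, 19, 9, 29), (x, 12, 30, 25), (x, 12, 30, 33), (x, 12, 30, 5), (x, 26, 38, 25), (x, 26, 38, 33), (x, 26, 38, 5), (x, 3, 40, 25), (x, 3, 40, 33), (x, 3, 40, 5)}.
π[B, A]: project onto (B, A) (6 duplicate(s) eliminated) → {(d, 1), (d, 17), (v, 1), (v, 18), (v, 21), (v, 29), (x, 25), (x, 33), (x, 5)}

{(d, 1), (d, 17), (v, 1), (v, 18), (v, 21), (v, 29), (x, 25), (x, 33), (x, 5)}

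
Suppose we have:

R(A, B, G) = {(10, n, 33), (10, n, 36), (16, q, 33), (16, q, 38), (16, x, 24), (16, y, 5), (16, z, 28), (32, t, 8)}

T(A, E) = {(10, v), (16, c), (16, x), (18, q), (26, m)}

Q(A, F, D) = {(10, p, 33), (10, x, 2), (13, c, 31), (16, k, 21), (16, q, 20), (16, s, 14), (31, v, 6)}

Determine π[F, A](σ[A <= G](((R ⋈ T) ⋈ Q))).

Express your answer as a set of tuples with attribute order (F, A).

{(k, 16), (p, 10), (q, 16), (s, 16), (x, 10)}

Natural join on A: {(10, n, 33, v), (10, n, 36, v), (16, q, 33, c), (16, q, 33, x), (16, q, 38, c), (16, q, 38, x), (16, x, 24, c), (16, x, 24, x), (16, y, 5, c), (16, y, 5, x), (16, z, 28, c), (16, z, 28, x)}
Natural join on A: {(10, n, 33, v, p, 33), (10, n, 33, v, x, 2), (10, n, 36, v, p, 33), (10, n, 36, v, x, 2), (16, q, 33, c, k, 21), (16, q, 33, c, q, 20), (16, q, 33, c, s, 14), (16, q, 33, x, k, 21), (16, q, 33, x, q, 20), (16, q, 33, x, s, 14), (16, q, 38, c, k, 21), (16, q, 38, c, q, 20), (16, q, 38, c, s, 14), (16, q, 38, x, k, 21), (16, q, 38, x, q, 20), (16, q, 38, x, s, 14), (16, x, 24, c, k, 21), (16, x, 24, c, q, 20), (16, x, 24, c, s, 14), (16, x, 24, x, k, 21), (16, x, 24, x, q, 20), (16, x, 24, x, s, 14), (16, y, 5, c, k, 21), (16, y, 5, c, q, 20), (16, y, 5, c, s, 14), (16, y, 5, x, k, 21), (16, y, 5, x, q, 20), (16, y, 5, x, s, 14), (16, z, 28, c, k, 21), (16, z, 28, c, q, 20), (16, z, 28, c, s, 14), (16, z, 28, x, k, 21), (16, z, 28, x, q, 20), (16, z, 28, x, s, 14)}
Selection A <= G: {(10, n, 33, v, p, 33), (10, n, 33, v, x, 2), (10, n, 36, v, p, 33), (10, n, 36, v, x, 2), (16, q, 33, c, k, 21), (16, q, 33, c, q, 20), (16, q, 33, c, s, 14), (16, q, 33, x, k, 21), (16, q, 33, x, q, 20), (16, q, 33, x, s, 14), (16, q, 38, c, k, 21), (16, q, 38, c, q, 20), (16, q, 38, c, s, 14), (16, q, 38, x, k, 21), (16, q, 38, x, q, 20), (16, q, 38, x, s, 14), (16, x, 24, c, k, 21), (16, x, 24, c, q, 20), (16, x, 24, c, s, 14), (16, x, 24, x, k, 21), (16, x, 24, x, q, 20), (16, x, 24, x, s, 14), (16, z, 28, c, k, 21), (16, z, 28, c, q, 20), (16, z, 28, c, s, 14), (16, z, 28, x, k, 21), (16, z, 28, x, q, 20), (16, z, 28, x, s, 14)}
π[F, A]: project onto (F, A) (23 duplicate(s) eliminated) → {(k, 16), (p, 10), (q, 16), (s, 16), (x, 10)}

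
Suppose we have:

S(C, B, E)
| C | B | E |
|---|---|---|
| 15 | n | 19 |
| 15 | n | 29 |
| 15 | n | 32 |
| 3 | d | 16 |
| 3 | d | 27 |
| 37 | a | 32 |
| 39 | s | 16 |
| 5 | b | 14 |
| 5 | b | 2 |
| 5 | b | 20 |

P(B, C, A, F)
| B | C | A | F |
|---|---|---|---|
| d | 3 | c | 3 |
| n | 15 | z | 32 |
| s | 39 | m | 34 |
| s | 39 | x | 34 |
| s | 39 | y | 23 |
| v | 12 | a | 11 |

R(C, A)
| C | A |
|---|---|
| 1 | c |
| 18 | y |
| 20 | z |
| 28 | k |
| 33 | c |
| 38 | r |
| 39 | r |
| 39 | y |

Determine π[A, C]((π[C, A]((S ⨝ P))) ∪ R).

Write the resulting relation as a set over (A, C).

{(c, 1), (c, 3), (c, 33), (k, 28), (m, 39), (r, 38), (r, 39), (x, 39), (y, 18), (y, 39), (z, 15), (z, 20)}

Joining S and P on C, B yields {(15, n, 19, z, 32), (15, n, 29, z, 32), (15, n, 32, z, 32), (3, d, 16, c, 3), (3, d, 27, c, 3), (39, s, 16, m, 34), (39, s, 16, x, 34), (39, s, 16, y, 23)}.
π_{C, A} gives {(15, z), (3, c), (39, m), (39, x), (39, y)} (3 duplicate(s) eliminated).
Taking the union: {(1, c), (15, z), (18, y), (20, z), (28, k), (3, c), (33, c), (38, r), (39, m), (39, r), (39, x), (39, y)}
π_{A, C} gives {(c, 1), (c, 3), (c, 33), (k, 28), (m, 39), (r, 38), (r, 39), (x, 39), (y, 18), (y, 39), (z, 15), (z, 20)}.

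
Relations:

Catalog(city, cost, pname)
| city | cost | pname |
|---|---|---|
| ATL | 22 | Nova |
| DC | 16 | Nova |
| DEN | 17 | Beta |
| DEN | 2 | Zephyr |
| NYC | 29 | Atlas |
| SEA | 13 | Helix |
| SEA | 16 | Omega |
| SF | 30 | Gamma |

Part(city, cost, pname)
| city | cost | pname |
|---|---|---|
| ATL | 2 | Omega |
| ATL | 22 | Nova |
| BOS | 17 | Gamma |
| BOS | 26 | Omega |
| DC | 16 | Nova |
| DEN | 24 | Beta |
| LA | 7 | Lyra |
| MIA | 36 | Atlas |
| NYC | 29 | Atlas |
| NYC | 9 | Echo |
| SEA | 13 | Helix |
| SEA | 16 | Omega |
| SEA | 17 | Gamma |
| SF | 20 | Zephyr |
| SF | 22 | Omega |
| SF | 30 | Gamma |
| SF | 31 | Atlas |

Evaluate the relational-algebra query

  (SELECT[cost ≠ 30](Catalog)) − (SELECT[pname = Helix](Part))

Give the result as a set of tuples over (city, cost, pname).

{(ATL, 22, Nova), (DC, 16, Nova), (DEN, 17, Beta), (DEN, 2, Zephyr), (NYC, 29, Atlas), (SEA, 16, Omega)}

Apply σ_{cost ≠ 30}; surviving tuples: {(ATL, 22, Nova), (DC, 16, Nova), (DEN, 17, Beta), (DEN, 2, Zephyr), (NYC, 29, Atlas), (SEA, 13, Helix), (SEA, 16, Omega)}
Apply σ_{pname = Helix}; surviving tuples: {(SEA, 13, Helix)}
Taking the difference: {(ATL, 22, Nova), (DC, 16, Nova), (DEN, 17, Beta), (DEN, 2, Zephyr), (NYC, 29, Atlas), (SEA, 16, Omega)}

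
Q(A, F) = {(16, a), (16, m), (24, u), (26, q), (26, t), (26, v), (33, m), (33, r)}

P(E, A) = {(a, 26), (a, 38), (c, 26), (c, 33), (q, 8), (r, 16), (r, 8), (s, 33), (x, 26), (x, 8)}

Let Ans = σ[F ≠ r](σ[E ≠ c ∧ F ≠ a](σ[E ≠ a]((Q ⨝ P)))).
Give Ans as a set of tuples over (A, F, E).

{(16, m, r), (26, q, x), (26, t, x), (26, v, x), (33, m, s)}

Q ⋈ P (natural join on A): {(16, a, r), (16, m, r), (26, q, a), (26, q, c), (26, q, x), (26, t, a), (26, t, c), (26, t, x), (26, v, a), (26, v, c), (26, v, x), (33, m, c), (33, m, s), (33, r, c), (33, r, s)}
σ[E ≠ a]: keep tuples satisfying E ≠ a → {(16, a, r), (16, m, r), (26, q, c), (26, q, x), (26, t, c), (26, t, x), (26, v, c), (26, v, x), (33, m, c), (33, m, s), (33, r, c), (33, r, s)}
σ[E ≠ c ∧ F ≠ a]: keep tuples satisfying E ≠ c ∧ F ≠ a → {(16, m, r), (26, q, x), (26, t, x), (26, v, x), (33, m, s), (33, r, s)}
σ[F ≠ r]: keep tuples satisfying F ≠ r → {(16, m, r), (26, q, x), (26, t, x), (26, v, x), (33, m, s)}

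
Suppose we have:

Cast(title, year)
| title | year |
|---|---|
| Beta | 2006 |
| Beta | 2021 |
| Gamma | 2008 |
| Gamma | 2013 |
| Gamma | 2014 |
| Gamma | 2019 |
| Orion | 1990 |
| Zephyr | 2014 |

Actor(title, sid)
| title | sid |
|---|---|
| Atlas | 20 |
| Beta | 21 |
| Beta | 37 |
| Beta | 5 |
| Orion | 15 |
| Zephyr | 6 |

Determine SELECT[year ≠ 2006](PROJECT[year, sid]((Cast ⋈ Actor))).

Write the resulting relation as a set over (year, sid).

{(1990, 15), (2014, 6), (2021, 21), (2021, 37), (2021, 5)}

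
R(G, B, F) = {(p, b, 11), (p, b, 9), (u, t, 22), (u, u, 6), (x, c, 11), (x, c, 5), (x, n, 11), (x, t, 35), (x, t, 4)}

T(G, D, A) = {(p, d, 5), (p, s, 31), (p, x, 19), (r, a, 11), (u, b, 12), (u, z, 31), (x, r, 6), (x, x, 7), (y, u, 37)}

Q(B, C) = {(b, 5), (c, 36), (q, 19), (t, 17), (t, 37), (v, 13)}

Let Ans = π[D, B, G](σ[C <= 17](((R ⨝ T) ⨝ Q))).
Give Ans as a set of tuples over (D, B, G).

R ⋈ T (natural join on G): {(p, b, 11, d, 5), (p, b, 11, s, 31), (p, b, 11, x, 19), (p, b, 9, d, 5), (p, b, 9, s, 31), (p, b, 9, x, 19), (u, t, 22, b, 12), (u, t, 22, z, 31), (u, u, 6, b, 12), (u, u, 6, z, 31), (x, c, 11, r, 6), (x, c, 11, x, 7), (x, c, 5, r, 6), (x, c, 5, x, 7), (x, n, 11, r, 6), (x, n, 11, x, 7), (x, t, 35, r, 6), (x, t, 35, x, 7), (x, t, 4, r, 6), (x, t, 4, x, 7)}
(R ⨝ T) ⋈ Q (natural join on B): {(p, b, 11, d, 5, 5), (p, b, 11, s, 31, 5), (p, b, 11, x, 19, 5), (p, b, 9, d, 5, 5), (p, b, 9, s, 31, 5), (p, b, 9, x, 19, 5), (u, t, 22, b, 12, 17), (u, t, 22, b, 12, 37), (u, t, 22, z, 31, 17), (u, t, 22, z, 31, 37), (x, c, 11, r, 6, 36), (x, c, 11, x, 7, 36), (x, c, 5, r, 6, 36), (x, c, 5, x, 7, 36), (x, t, 35, r, 6, 17), (x, t, 35, r, 6, 37), (x, t, 35, x, 7, 17), (x, t, 35, x, 7, 37), (x, t, 4, r, 6, 17), (x, t, 4, r, 6, 37), (x, t, 4, x, 7, 17), (x, t, 4, x, 7, 37)}
σ[C <= 17]: keep tuples satisfying C <= 17 → {(p, b, 11, d, 5, 5), (p, b, 11, s, 31, 5), (p, b, 11, x, 19, 5), (p, b, 9, d, 5, 5), (p, b, 9, s, 31, 5), (p, b, 9, x, 19, 5), (u, t, 22, b, 12, 17), (u, t, 22, z, 31, 17), (x, t, 35, r, 6, 17), (x, t, 35, x, 7, 17), (x, t, 4, r, 6, 17), (x, t, 4, x, 7, 17)}
π_{D, B, G} gives {(b, t, u), (d, b, p), (r, t, x), (s, b, p), (x, b, p), (x, t, x), (z, t, u)} (5 duplicate(s) eliminated).

{(b, t, u), (d, b, p), (r, t, x), (s, b, p), (x, b, p), (x, t, x), (z, t, u)}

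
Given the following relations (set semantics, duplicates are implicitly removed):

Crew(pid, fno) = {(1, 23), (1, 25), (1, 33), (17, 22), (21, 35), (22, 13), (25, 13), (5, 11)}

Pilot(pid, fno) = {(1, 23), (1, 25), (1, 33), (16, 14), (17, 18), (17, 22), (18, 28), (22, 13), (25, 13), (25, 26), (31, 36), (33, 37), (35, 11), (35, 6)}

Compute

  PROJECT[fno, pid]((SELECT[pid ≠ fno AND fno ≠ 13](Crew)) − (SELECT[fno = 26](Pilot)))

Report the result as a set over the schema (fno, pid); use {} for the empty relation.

{(11, 5), (22, 17), (23, 1), (25, 1), (33, 1), (35, 21)}

Filtering on pid ≠ fno AND fno ≠ 13 leaves {(1, 23), (1, 25), (1, 33), (17, 22), (21, 35), (5, 11)}.
Filtering on fno = 26 leaves {(25, 26)}.
Taking the difference: {(1, 23), (1, 25), (1, 33), (17, 22), (21, 35), (5, 11)}
π[fno, pid]: project onto (fno, pid) → {(11, 5), (22, 17), (23, 1), (25, 1), (33, 1), (35, 21)}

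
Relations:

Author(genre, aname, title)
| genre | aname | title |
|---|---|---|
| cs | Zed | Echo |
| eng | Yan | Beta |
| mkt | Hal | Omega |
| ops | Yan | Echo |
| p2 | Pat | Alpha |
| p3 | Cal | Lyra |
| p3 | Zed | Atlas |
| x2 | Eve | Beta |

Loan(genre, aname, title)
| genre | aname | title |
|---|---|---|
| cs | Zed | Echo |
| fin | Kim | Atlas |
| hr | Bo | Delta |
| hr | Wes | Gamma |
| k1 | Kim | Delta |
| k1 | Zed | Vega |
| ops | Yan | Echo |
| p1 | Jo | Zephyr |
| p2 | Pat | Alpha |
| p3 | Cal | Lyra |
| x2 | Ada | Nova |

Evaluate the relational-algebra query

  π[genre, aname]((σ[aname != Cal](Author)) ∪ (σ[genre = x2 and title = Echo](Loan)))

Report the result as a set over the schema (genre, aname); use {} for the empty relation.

σ[aname != Cal]: keep tuples satisfying aname != Cal → {(cs, Zed, Echo), (eng, Yan, Beta), (mkt, Hal, Omega), (ops, Yan, Echo), (p2, Pat, Alpha), (p3, Zed, Atlas), (x2, Eve, Beta)}
σ[genre = x2 and title = Echo]: keep tuples satisfying genre = x2 and title = Echo → {}
Taking the union: {(cs, Zed, Echo), (eng, Yan, Beta), (mkt, Hal, Omega), (ops, Yan, Echo), (p2, Pat, Alpha), (p3, Zed, Atlas), (x2, Eve, Beta)}
Keep only column(s) genre, aname: {(cs, Zed), (eng, Yan), (mkt, Hal), (ops, Yan), (p2, Pat), (p3, Zed), (x2, Eve)}

{(cs, Zed), (eng, Yan), (mkt, Hal), (ops, Yan), (p2, Pat), (p3, Zed), (x2, Eve)}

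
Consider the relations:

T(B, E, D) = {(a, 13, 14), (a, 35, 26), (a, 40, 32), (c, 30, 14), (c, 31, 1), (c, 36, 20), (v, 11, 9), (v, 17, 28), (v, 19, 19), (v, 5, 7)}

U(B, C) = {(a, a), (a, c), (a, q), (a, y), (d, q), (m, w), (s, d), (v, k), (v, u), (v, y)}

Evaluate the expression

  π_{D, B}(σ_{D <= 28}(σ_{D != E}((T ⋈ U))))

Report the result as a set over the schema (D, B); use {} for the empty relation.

{(14, a), (26, a), (28, v), (7, v), (9, v)}

Joining T and U on B yields {(a, 13, 14, a), (a, 13, 14, c), (a, 13, 14, q), (a, 13, 14, y), (a, 35, 26, a), (a, 35, 26, c), (a, 35, 26, q), (a, 35, 26, y), (a, 40, 32, a), (a, 40, 32, c), (a, 40, 32, q), (a, 40, 32, y), (v, 11, 9, k), (v, 11, 9, u), (v, 11, 9, y), (v, 17, 28, k), (v, 17, 28, u), (v, 17, 28, y), (v, 19, 19, k), (v, 19, 19, u), (v, 19, 19, y), (v, 5, 7, k), (v, 5, 7, u), (v, 5, 7, y)}.
Filtering on D != E leaves {(a, 13, 14, a), (a, 13, 14, c), (a, 13, 14, q), (a, 13, 14, y), (a, 35, 26, a), (a, 35, 26, c), (a, 35, 26, q), (a, 35, 26, y), (a, 40, 32, a), (a, 40, 32, c), (a, 40, 32, q), (a, 40, 32, y), (v, 11, 9, k), (v, 11, 9, u), (v, 11, 9, y), (v, 17, 28, k), (v, 17, 28, u), (v, 17, 28, y), (v, 5, 7, k), (v, 5, 7, u), (v, 5, 7, y)}.
Filtering on D <= 28 leaves {(a, 13, 14, a), (a, 13, 14, c), (a, 13, 14, q), (a, 13, 14, y), (a, 35, 26, a), (a, 35, 26, c), (a, 35, 26, q), (a, 35, 26, y), (v, 11, 9, k), (v, 11, 9, u), (v, 11, 9, y), (v, 17, 28, k), (v, 17, 28, u), (v, 17, 28, y), (v, 5, 7, k), (v, 5, 7, u), (v, 5, 7, y)}.
π[D, B]: project onto (D, B) (12 duplicate(s) eliminated) → {(14, a), (26, a), (28, v), (7, v), (9, v)}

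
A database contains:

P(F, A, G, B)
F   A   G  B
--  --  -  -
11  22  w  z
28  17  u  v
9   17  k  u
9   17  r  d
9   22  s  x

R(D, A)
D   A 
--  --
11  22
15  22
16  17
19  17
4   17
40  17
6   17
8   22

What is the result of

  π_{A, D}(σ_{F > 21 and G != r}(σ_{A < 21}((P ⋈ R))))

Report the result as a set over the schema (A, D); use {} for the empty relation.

{(17, 16), (17, 19), (17, 4), (17, 40), (17, 6)}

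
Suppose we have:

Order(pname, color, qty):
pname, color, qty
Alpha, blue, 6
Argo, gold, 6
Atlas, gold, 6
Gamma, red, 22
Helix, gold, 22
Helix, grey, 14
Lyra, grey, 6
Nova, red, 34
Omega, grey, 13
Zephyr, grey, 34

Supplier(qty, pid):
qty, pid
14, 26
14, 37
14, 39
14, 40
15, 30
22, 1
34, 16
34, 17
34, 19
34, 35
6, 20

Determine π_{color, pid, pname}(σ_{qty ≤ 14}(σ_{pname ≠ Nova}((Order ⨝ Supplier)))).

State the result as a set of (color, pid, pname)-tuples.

Natural join on qty: {(Alpha, blue, 6, 20), (Argo, gold, 6, 20), (Atlas, gold, 6, 20), (Gamma, red, 22, 1), (Helix, gold, 22, 1), (Helix, grey, 14, 26), (Helix, grey, 14, 37), (Helix, grey, 14, 39), (Helix, grey, 14, 40), (Lyra, grey, 6, 20), (Nova, red, 34, 16), (Nova, red, 34, 17), (Nova, red, 34, 19), (Nova, red, 34, 35), (Zephyr, grey, 34, 16), (Zephyr, grey, 34, 17), (Zephyr, grey, 34, 19), (Zephyr, grey, 34, 35)}
Selection pname ≠ Nova: {(Alpha, blue, 6, 20), (Argo, gold, 6, 20), (Atlas, gold, 6, 20), (Gamma, red, 22, 1), (Helix, gold, 22, 1), (Helix, grey, 14, 26), (Helix, grey, 14, 37), (Helix, grey, 14, 39), (Helix, grey, 14, 40), (Lyra, grey, 6, 20), (Zephyr, grey, 34, 16), (Zephyr, grey, 34, 17), (Zephyr, grey, 34, 19), (Zephyr, grey, 34, 35)}
Selection qty ≤ 14: {(Alpha, blue, 6, 20), (Argo, gold, 6, 20), (Atlas, gold, 6, 20), (Helix, grey, 14, 26), (Helix, grey, 14, 37), (Helix, grey, 14, 39), (Helix, grey, 14, 40), (Lyra, grey, 6, 20)}
Keep only column(s) color, pid, pname: {(blue, 20, Alpha), (gold, 20, Argo), (gold, 20, Atlas), (grey, 20, Lyra), (grey, 26, Helix), (grey, 37, Helix), (grey, 39, Helix), (grey, 40, Helix)}

{(blue, 20, Alpha), (gold, 20, Argo), (gold, 20, Atlas), (grey, 20, Lyra), (grey, 26, Helix), (grey, 37, Helix), (grey, 39, Helix), (grey, 40, Helix)}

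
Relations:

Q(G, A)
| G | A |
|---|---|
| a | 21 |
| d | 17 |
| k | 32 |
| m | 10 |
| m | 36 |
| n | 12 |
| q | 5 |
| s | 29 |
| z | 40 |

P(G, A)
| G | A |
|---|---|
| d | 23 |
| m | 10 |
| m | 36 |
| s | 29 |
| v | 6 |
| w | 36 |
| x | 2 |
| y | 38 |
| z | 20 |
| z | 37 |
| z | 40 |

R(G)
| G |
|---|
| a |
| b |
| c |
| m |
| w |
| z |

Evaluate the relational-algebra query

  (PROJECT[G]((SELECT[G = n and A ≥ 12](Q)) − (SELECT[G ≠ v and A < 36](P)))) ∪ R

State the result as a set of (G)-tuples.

Filtering on G = n and A ≥ 12 leaves {(n, 12)}.
Filtering on G ≠ v and A < 36 leaves {(d, 23), (m, 10), (s, 29), (x, 2), (z, 20)}.
Difference: {(n, 12)} with {(d, 23), (m, 10), (s, 29), (x, 2), (z, 20)} → {(n, 12)}
Projecting to G: {n}
Union: {n} with {a, b, c, m, w, z} → {a, b, c, m, n, w, z}

{a, b, c, m, n, w, z}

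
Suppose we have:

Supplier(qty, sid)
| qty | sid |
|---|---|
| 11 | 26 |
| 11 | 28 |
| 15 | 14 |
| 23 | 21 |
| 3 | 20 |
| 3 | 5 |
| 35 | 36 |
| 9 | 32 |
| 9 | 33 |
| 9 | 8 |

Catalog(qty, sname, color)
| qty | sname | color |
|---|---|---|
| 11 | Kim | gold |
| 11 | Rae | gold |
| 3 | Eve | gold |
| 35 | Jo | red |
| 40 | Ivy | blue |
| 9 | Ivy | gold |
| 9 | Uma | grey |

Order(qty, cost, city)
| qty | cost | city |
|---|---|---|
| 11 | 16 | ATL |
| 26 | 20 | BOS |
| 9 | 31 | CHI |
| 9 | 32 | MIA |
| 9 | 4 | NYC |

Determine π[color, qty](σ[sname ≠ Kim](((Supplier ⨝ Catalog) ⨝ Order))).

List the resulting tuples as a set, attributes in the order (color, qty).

{(gold, 11), (gold, 9), (grey, 9)}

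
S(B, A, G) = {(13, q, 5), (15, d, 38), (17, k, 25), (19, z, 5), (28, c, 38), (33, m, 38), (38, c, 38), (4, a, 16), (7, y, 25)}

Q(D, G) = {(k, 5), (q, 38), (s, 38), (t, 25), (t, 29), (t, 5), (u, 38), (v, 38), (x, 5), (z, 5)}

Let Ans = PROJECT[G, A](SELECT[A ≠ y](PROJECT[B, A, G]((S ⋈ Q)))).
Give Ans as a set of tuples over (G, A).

{(25, k), (38, c), (38, d), (38, m), (5, q), (5, z)}

Natural join on G: {(13, q, 5, k), (13, q, 5, t), (13, q, 5, x), (13, q, 5, z), (15, d, 38, q), (15, d, 38, s), (15, d, 38, u), (15, d, 38, v), (17, k, 25, t), (19, z, 5, k), (19, z, 5, t), (19, z, 5, x), (19, z, 5, z), (28, c, 38, q), (28, c, 38, s), (28, c, 38, u), (28, c, 38, v), (33, m, 38, q), (33, m, 38, s), (33, m, 38, u), (33, m, 38, v), (38, c, 38, q), (38, c, 38, s), (38, c, 38, u), (38, c, 38, v), (7, y, 25, t)}
Keep only column(s) B, A, G (18 duplicate(s) eliminated): {(13, q, 5), (15, d, 38), (17, k, 25), (19, z, 5), (28, c, 38), (33, m, 38), (38, c, 38), (7, y, 25)}
σ[A ≠ y]: keep tuples satisfying A ≠ y → {(13, q, 5), (15, d, 38), (17, k, 25), (19, z, 5), (28, c, 38), (33, m, 38), (38, c, 38)}
Keep only column(s) G, A (1 duplicate(s) eliminated): {(25, k), (38, c), (38, d), (38, m), (5, q), (5, z)}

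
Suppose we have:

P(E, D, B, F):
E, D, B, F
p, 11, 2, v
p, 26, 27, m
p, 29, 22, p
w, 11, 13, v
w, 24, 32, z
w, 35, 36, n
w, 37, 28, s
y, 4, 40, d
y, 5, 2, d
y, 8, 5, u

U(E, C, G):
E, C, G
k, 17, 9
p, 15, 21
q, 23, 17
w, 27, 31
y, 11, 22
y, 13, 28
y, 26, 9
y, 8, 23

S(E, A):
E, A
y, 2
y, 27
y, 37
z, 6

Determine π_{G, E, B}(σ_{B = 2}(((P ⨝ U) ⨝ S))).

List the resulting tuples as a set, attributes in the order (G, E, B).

{(22, y, 2), (23, y, 2), (28, y, 2), (9, y, 2)}

Joining P and U on E yields {(p, 11, 2, v, 15, 21), (p, 26, 27, m, 15, 21), (p, 29, 22, p, 15, 21), (w, 11, 13, v, 27, 31), (w, 24, 32, z, 27, 31), (w, 35, 36, n, 27, 31), (w, 37, 28, s, 27, 31), (y, 4, 40, d, 11, 22), (y, 4, 40, d, 13, 28), (y, 4, 40, d, 26, 9), (y, 4, 40, d, 8, 23), (y, 5, 2, d, 11, 22), (y, 5, 2, d, 13, 28), (y, 5, 2, d, 26, 9), (y, 5, 2, d, 8, 23), (y, 8, 5, u, 11, 22), (y, 8, 5, u, 13, 28), (y, 8, 5, u, 26, 9), (y, 8, 5, u, 8, 23)}.
Joining (P ⨝ U) and S on E yields {(y, 4, 40, d, 11, 22, 2), (y, 4, 40, d, 11, 22, 27), (y, 4, 40, d, 11, 22, 37), (y, 4, 40, d, 13, 28, 2), (y, 4, 40, d, 13, 28, 27), (y, 4, 40, d, 13, 28, 37), (y, 4, 40, d, 26, 9, 2), (y, 4, 40, d, 26, 9, 27), (y, 4, 40, d, 26, 9, 37), (y, 4, 40, d, 8, 23, 2), (y, 4, 40, d, 8, 23, 27), (y, 4, 40, d, 8, 23, 37), (y, 5, 2, d, 11, 22, 2), (y, 5, 2, d, 11, 22, 27), (y, 5, 2, d, 11, 22, 37), (y, 5, 2, d, 13, 28, 2), (y, 5, 2, d, 13, 28, 27), (y, 5, 2, d, 13, 28, 37), (y, 5, 2, d, 26, 9, 2), (y, 5, 2, d, 26, 9, 27), (y, 5, 2, d, 26, 9, 37), (y, 5, 2, d, 8, 23, 2), (y, 5, 2, d, 8, 23, 27), (y, 5, 2, d, 8, 23, 37), (y, 8, 5, u, 11, 22, 2), (y, 8, 5, u, 11, 22, 27), (y, 8, 5, u, 11, 22, 37), (y, 8, 5, u, 13, 28, 2), (y, 8, 5, u, 13, 28, 27), (y, 8, 5, u, 13, 28, 37), (y, 8, 5, u, 26, 9, 2), (y, 8, 5, u, 26, 9, 27), (y, 8, 5, u, 26, 9, 37), (y, 8, 5, u, 8, 23, 2), (y, 8, 5, u, 8, 23, 27), (y, 8, 5, u, 8, 23, 37)}.
Selection B = 2: {(y, 5, 2, d, 11, 22, 2), (y, 5, 2, d, 11, 22, 27), (y, 5, 2, d, 11, 22, 37), (y, 5, 2, d, 13, 28, 2), (y, 5, 2, d, 13, 28, 27), (y, 5, 2, d, 13, 28, 37), (y, 5, 2, d, 26, 9, 2), (y, 5, 2, d, 26, 9, 27), (y, 5, 2, d, 26, 9, 37), (y, 5, 2, d, 8, 23, 2), (y, 5, 2, d, 8, 23, 27), (y, 5, 2, d, 8, 23, 37)}
Keep only column(s) G, E, B (8 duplicate(s) eliminated): {(22, y, 2), (23, y, 2), (28, y, 2), (9, y, 2)}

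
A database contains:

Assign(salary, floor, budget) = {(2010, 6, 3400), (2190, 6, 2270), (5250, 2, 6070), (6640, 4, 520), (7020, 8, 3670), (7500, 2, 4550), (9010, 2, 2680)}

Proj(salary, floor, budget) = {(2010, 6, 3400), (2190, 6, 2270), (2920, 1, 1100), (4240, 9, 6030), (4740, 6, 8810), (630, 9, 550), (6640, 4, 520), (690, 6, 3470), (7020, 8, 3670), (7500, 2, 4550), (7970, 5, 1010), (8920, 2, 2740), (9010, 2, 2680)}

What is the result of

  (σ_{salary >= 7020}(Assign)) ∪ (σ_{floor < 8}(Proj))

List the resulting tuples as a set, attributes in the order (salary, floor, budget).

Filtering on salary >= 7020 leaves {(7020, 8, 3670), (7500, 2, 4550), (9010, 2, 2680)}.
Filtering on floor < 8 leaves {(2010, 6, 3400), (2190, 6, 2270), (2920, 1, 1100), (4740, 6, 8810), (6640, 4, 520), (690, 6, 3470), (7500, 2, 4550), (7970, 5, 1010), (8920, 2, 2740), (9010, 2, 2680)}.
Set union of the two operands is {(2010, 6, 3400), (2190, 6, 2270), (2920, 1, 1100), (4740, 6, 8810), (6640, 4, 520), (690, 6, 3470), (7020, 8, 3670), (7500, 2, 4550), (7970, 5, 1010), (8920, 2, 2740), (9010, 2, 2680)}.

{(2010, 6, 3400), (2190, 6, 2270), (2920, 1, 1100), (4740, 6, 8810), (6640, 4, 520), (690, 6, 3470), (7020, 8, 3670), (7500, 2, 4550), (7970, 5, 1010), (8920, 2, 2740), (9010, 2, 2680)}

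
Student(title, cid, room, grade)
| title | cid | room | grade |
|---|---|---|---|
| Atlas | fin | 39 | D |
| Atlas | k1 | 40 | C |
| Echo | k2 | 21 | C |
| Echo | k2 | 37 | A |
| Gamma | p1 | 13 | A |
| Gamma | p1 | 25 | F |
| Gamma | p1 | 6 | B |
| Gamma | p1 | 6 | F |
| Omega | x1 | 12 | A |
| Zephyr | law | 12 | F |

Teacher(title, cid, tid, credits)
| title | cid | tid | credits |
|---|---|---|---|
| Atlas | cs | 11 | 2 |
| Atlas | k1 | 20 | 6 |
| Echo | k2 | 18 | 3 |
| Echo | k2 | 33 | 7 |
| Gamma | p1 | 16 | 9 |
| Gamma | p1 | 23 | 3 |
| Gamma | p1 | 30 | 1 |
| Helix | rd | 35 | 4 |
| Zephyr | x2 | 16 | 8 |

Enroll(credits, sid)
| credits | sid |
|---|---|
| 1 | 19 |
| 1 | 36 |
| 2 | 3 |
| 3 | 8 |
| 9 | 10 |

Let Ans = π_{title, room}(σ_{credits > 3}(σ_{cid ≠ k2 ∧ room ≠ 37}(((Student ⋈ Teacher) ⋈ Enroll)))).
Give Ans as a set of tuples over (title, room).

{(Gamma, 13), (Gamma, 25), (Gamma, 6)}

Student ⋈ Teacher (natural join on title, cid): {(Atlas, k1, 40, C, 20, 6), (Echo, k2, 21, C, 18, 3), (Echo, k2, 21, C, 33, 7), (Echo, k2, 37, A, 18, 3), (Echo, k2, 37, A, 33, 7), (Gamma, p1, 13, A, 16, 9), (Gamma, p1, 13, A, 23, 3), (Gamma, p1, 13, A, 30, 1), (Gamma, p1, 25, F, 16, 9), (Gamma, p1, 25, F, 23, 3), (Gamma, p1, 25, F, 30, 1), (Gamma, p1, 6, B, 16, 9), (Gamma, p1, 6, B, 23, 3), (Gamma, p1, 6, B, 30, 1), (Gamma, p1, 6, F, 16, 9), (Gamma, p1, 6, F, 23, 3), (Gamma, p1, 6, F, 30, 1)}
(Student ⋈ Teacher) ⋈ Enroll (natural join on credits): {(Echo, k2, 21, C, 18, 3, 8), (Echo, k2, 37, A, 18, 3, 8), (Gamma, p1, 13, A, 16, 9, 10), (Gamma, p1, 13, A, 23, 3, 8), (Gamma, p1, 13, A, 30, 1, 19), (Gamma, p1, 13, A, 30, 1, 36), (Gamma, p1, 25, F, 16, 9, 10), (Gamma, p1, 25, F, 23, 3, 8), (Gamma, p1, 25, F, 30, 1, 19), (Gamma, p1, 25, F, 30, 1, 36), (Gamma, p1, 6, B, 16, 9, 10), (Gamma, p1, 6, B, 23, 3, 8), (Gamma, p1, 6, B, 30, 1, 19), (Gamma, p1, 6, B, 30, 1, 36), (Gamma, p1, 6, F, 16, 9, 10), (Gamma, p1, 6, F, 23, 3, 8), (Gamma, p1, 6, F, 30, 1, 19), (Gamma, p1, 6, F, 30, 1, 36)}
Apply σ_{cid ≠ k2 ∧ room ≠ 37}; surviving tuples: {(Gamma, p1, 13, A, 16, 9, 10), (Gamma, p1, 13, A, 23, 3, 8), (Gamma, p1, 13, A, 30, 1, 19), (Gamma, p1, 13, A, 30, 1, 36), (Gamma, p1, 25, F, 16, 9, 10), (Gamma, p1, 25, F, 23, 3, 8), (Gamma, p1, 25, F, 30, 1, 19), (Gamma, p1, 25, F, 30, 1, 36), (Gamma, p1, 6, B, 16, 9, 10), (Gamma, p1, 6, B, 23, 3, 8), (Gamma, p1, 6, B, 30, 1, 19), (Gamma, p1, 6, B, 30, 1, 36), (Gamma, p1, 6, F, 16, 9, 10), (Gamma, p1, 6, F, 23, 3, 8), (Gamma, p1, 6, F, 30, 1, 19), (Gamma, p1, 6, F, 30, 1, 36)}
Apply σ_{credits > 3}; surviving tuples: {(Gamma, p1, 13, A, 16, 9, 10), (Gamma, p1, 25, F, 16, 9, 10), (Gamma, p1, 6, B, 16, 9, 10), (Gamma, p1, 6, F, 16, 9, 10)}
π_{title, room} gives {(Gamma, 13), (Gamma, 25), (Gamma, 6)} (1 duplicate(s) eliminated).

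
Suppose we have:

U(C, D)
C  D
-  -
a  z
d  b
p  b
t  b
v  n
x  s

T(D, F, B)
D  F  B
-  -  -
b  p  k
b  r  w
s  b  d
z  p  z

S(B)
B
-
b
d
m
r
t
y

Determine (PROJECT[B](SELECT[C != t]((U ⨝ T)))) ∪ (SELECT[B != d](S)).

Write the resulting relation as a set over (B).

Natural join on D: {(a, z, p, z), (d, b, p, k), (d, b, r, w), (p, b, p, k), (p, b, r, w), (t, b, p, k), (t, b, r, w), (x, s, b, d)}
Selection C != t: {(a, z, p, z), (d, b, p, k), (d, b, r, w), (p, b, p, k), (p, b, r, w), (x, s, b, d)}
Keep only column(s) B (2 duplicate(s) eliminated): {d, k, w, z}
Selection B != d: {b, m, r, t, y}
Taking the union: {b, d, k, m, r, t, w, y, z}

{b, d, k, m, r, t, w, y, z}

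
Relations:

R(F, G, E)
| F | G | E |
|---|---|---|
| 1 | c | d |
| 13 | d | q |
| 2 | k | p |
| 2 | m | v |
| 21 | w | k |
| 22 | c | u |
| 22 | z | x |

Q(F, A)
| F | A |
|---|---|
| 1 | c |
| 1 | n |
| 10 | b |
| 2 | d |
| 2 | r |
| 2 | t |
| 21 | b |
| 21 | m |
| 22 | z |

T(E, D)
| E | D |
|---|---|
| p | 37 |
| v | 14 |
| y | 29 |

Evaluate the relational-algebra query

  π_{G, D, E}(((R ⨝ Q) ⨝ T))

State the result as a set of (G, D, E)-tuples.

{(k, 37, p), (m, 14, v)}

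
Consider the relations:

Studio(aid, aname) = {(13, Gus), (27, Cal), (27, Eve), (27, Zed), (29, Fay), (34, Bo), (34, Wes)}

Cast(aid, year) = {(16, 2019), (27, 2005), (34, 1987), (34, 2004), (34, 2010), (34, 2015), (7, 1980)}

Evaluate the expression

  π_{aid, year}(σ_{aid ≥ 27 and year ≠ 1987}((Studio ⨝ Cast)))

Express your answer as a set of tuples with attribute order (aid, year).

{(27, 2005), (34, 2004), (34, 2010), (34, 2015)}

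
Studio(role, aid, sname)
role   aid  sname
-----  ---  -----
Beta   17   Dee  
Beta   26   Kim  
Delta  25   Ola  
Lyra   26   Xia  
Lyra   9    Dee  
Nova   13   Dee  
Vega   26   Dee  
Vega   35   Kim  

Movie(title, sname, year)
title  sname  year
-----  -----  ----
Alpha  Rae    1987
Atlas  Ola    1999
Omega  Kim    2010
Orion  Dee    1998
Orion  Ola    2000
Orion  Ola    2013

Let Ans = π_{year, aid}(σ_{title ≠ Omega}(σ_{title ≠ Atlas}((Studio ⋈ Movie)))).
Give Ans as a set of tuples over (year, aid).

{(1998, 13), (1998, 17), (1998, 26), (1998, 9), (2000, 25), (2013, 25)}

Studio ⋈ Movie (natural join on sname): {(Beta, 17, Dee, Orion, 1998), (Beta, 26, Kim, Omega, 2010), (Delta, 25, Ola, Atlas, 1999), (Delta, 25, Ola, Orion, 2000), (Delta, 25, Ola, Orion, 2013), (Lyra, 9, Dee, Orion, 1998), (Nova, 13, Dee, Orion, 1998), (Vega, 26, Dee, Orion, 1998), (Vega, 35, Kim, Omega, 2010)}
σ[title ≠ Atlas]: keep tuples satisfying title ≠ Atlas → {(Beta, 17, Dee, Orion, 1998), (Beta, 26, Kim, Omega, 2010), (Delta, 25, Ola, Orion, 2000), (Delta, 25, Ola, Orion, 2013), (Lyra, 9, Dee, Orion, 1998), (Nova, 13, Dee, Orion, 1998), (Vega, 26, Dee, Orion, 1998), (Vega, 35, Kim, Omega, 2010)}
σ[title ≠ Omega]: keep tuples satisfying title ≠ Omega → {(Beta, 17, Dee, Orion, 1998), (Delta, 25, Ola, Orion, 2000), (Delta, 25, Ola, Orion, 2013), (Lyra, 9, Dee, Orion, 1998), (Nova, 13, Dee, Orion, 1998), (Vega, 26, Dee, Orion, 1998)}
π[year, aid]: project onto (year, aid) → {(1998, 13), (1998, 17), (1998, 26), (1998, 9), (2000, 25), (2013, 25)}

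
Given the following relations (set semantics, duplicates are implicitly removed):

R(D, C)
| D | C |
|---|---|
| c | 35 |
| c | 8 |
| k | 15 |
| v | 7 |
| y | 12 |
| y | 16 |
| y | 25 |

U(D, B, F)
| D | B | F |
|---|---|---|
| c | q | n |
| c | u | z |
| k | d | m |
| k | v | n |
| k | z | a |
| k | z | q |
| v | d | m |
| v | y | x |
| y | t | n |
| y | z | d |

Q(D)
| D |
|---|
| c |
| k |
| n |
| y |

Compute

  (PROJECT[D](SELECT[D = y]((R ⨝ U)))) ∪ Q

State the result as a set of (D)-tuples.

R ⋈ U (natural join on D): {(c, 35, q, n), (c, 35, u, z), (c, 8, q, n), (c, 8, u, z), (k, 15, d, m), (k, 15, v, n), (k, 15, z, a), (k, 15, z, q), (v, 7, d, m), (v, 7, y, x), (y, 12, t, n), (y, 12, z, d), (y, 16, t, n), (y, 16, z, d), (y, 25, t, n), (y, 25, z, d)}
Apply σ_{D = y}; surviving tuples: {(y, 12, t, n), (y, 12, z, d), (y, 16, t, n), (y, 16, z, d), (y, 25, t, n), (y, 25, z, d)}
π_{D} gives {y} (5 duplicate(s) eliminated).
Taking the union: {c, k, n, y}

{c, k, n, y}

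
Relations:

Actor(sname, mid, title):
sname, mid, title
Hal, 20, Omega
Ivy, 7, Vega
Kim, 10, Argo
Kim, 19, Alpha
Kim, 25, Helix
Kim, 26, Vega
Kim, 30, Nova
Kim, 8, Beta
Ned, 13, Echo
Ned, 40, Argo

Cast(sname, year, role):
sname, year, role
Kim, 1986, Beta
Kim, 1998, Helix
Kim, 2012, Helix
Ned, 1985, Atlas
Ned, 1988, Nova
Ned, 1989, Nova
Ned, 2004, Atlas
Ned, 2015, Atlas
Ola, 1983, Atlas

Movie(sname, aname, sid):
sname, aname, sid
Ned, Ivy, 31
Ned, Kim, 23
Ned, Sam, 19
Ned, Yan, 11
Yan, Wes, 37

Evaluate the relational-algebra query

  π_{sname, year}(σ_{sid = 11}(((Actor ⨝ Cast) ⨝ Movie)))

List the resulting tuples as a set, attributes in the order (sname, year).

Natural join on sname: {(Kim, 10, Argo, 1986, Beta), (Kim, 10, Argo, 1998, Helix), (Kim, 10, Argo, 2012, Helix), (Kim, 19, Alpha, 1986, Beta), (Kim, 19, Alpha, 1998, Helix), (Kim, 19, Alpha, 2012, Helix), (Kim, 25, Helix, 1986, Beta), (Kim, 25, Helix, 1998, Helix), (Kim, 25, Helix, 2012, Helix), (Kim, 26, Vega, 1986, Beta), (Kim, 26, Vega, 1998, Helix), (Kim, 26, Vega, 2012, Helix), (Kim, 30, Nova, 1986, Beta), (Kim, 30, Nova, 1998, Helix), (Kim, 30, Nova, 2012, Helix), (Kim, 8, Beta, 1986, Beta), (Kim, 8, Beta, 1998, Helix), (Kim, 8, Beta, 2012, Helix), (Ned, 13, Echo, 1985, Atlas), (Ned, 13, Echo, 1988, Nova), (Ned, 13, Echo, 1989, Nova), (Ned, 13, Echo, 2004, Atlas), (Ned, 13, Echo, 2015, Atlas), (Ned, 40, Argo, 1985, Atlas), (Ned, 40, Argo, 1988, Nova), (Ned, 40, Argo, 1989, Nova), (Ned, 40, Argo, 2004, Atlas), (Ned, 40, Argo, 2015, Atlas)}
Natural join on sname: {(Ned, 13, Echo, 1985, Atlas, Ivy, 31), (Ned, 13, Echo, 1985, Atlas, Kim, 23), (Ned, 13, Echo, 1985, Atlas, Sam, 19), (Ned, 13, Echo, 1985, Atlas, Yan, 11), (Ned, 13, Echo, 1988, Nova, Ivy, 31), (Ned, 13, Echo, 1988, Nova, Kim, 23), (Ned, 13, Echo, 1988, Nova, Sam, 19), (Ned, 13, Echo, 1988, Nova, Yan, 11), (Ned, 13, Echo, 1989, Nova, Ivy, 31), (Ned, 13, Echo, 1989, Nova, Kim, 23), (Ned, 13, Echo, 1989, Nova, Sam, 19), (Ned, 13, Echo, 1989, Nova, Yan, 11), (Ned, 13, Echo, 2004, Atlas, Ivy, 31), (Ned, 13, Echo, 2004, Atlas, Kim, 23), (Ned, 13, Echo, 2004, Atlas, Sam, 19), (Ned, 13, Echo, 2004, Atlas, Yan, 11), (Ned, 13, Echo, 2015, Atlas, Ivy, 31), (Ned, 13, Echo, 2015, Atlas, Kim, 23), (Ned, 13, Echo, 2015, Atlas, Sam, 19), (Ned, 13, Echo, 2015, Atlas, Yan, 11), (Ned, 40, Argo, 1985, Atlas, Ivy, 31), (Ned, 40, Argo, 1985, Atlas, Kim, 23), (Ned, 40, Argo, 1985, Atlas, Sam, 19), (Ned, 40, Argo, 1985, Atlas, Yan, 11), (Ned, 40, Argo, 1988, Nova, Ivy, 31), (Ned, 40, Argo, 1988, Nova, Kim, 23), (Ned, 40, Argo, 1988, Nova, Sam, 19), (Ned, 40, Argo, 1988, Nova, Yan, 11), (Ned, 40, Argo, 1989, Nova, Ivy, 31), (Ned, 40, Argo, 1989, Nova, Kim, 23), (Ned, 40, Argo, 1989, Nova, Sam, 19), (Ned, 40, Argo, 1989, Nova, Yan, 11), (Ned, 40, Argo, 2004, Atlas, Ivy, 31), (Ned, 40, Argo, 2004, Atlas, Kim, 23), (Ned, 40, Argo, 2004, Atlas, Sam, 19), (Ned, 40, Argo, 2004, Atlas, Yan, 11), (Ned, 40, Argo, 2015, Atlas, Ivy, 31), (Ned, 40, Argo, 2015, Atlas, Kim, 23), (Ned, 40, Argo, 2015, Atlas, Sam, 19), (Ned, 40, Argo, 2015, Atlas, Yan, 11)}
Filtering on sid = 11 leaves {(Ned, 13, Echo, 1985, Atlas, Yan, 11), (Ned, 13, Echo, 1988, Nova, Yan, 11), (Ned, 13, Echo, 1989, Nova, Yan, 11), (Ned, 13, Echo, 2004, Atlas, Yan, 11), (Ned, 13, Echo, 2015, Atlas, Yan, 11), (Ned, 40, Argo, 1985, Atlas, Yan, 11), (Ned, 40, Argo, 1988, Nova, Yan, 11), (Ned, 40, Argo, 1989, Nova, Yan, 11), (Ned, 40, Argo, 2004, Atlas, Yan, 11), (Ned, 40, Argo, 2015, Atlas, Yan, 11)}.
Projecting to sname, year (5 duplicate(s) eliminated): {(Ned, 1985), (Ned, 1988), (Ned, 1989), (Ned, 2004), (Ned, 2015)}

{(Ned, 1985), (Ned, 1988), (Ned, 1989), (Ned, 2004), (Ned, 2015)}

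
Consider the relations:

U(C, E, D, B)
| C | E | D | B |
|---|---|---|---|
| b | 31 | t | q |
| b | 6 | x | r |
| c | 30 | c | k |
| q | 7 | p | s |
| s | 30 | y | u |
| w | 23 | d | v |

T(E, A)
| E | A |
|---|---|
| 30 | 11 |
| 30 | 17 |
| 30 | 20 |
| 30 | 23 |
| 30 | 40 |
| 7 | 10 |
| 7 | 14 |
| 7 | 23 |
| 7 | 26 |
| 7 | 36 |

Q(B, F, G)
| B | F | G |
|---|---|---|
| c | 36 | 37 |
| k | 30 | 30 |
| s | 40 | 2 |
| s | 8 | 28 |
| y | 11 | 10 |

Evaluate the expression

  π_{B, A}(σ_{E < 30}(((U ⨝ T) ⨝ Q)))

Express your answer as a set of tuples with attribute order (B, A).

{(s, 10), (s, 14), (s, 23), (s, 26), (s, 36)}

Joining U and T on E yields {(c, 30, c, k, 11), (c, 30, c, k, 17), (c, 30, c, k, 20), (c, 30, c, k, 23), (c, 30, c, k, 40), (q, 7, p, s, 10), (q, 7, p, s, 14), (q, 7, p, s, 23), (q, 7, p, s, 26), (q, 7, p, s, 36), (s, 30, y, u, 11), (s, 30, y, u, 17), (s, 30, y, u, 20), (s, 30, y, u, 23), (s, 30, y, u, 40)}.
Joining (U ⨝ T) and Q on B yields {(c, 30, c, k, 11, 30, 30), (c, 30, c, k, 17, 30, 30), (c, 30, c, k, 20, 30, 30), (c, 30, c, k, 23, 30, 30), (c, 30, c, k, 40, 30, 30), (q, 7, p, s, 10, 40, 2), (q, 7, p, s, 10, 8, 28), (q, 7, p, s, 14, 40, 2), (q, 7, p, s, 14, 8, 28), (q, 7, p, s, 23, 40, 2), (q, 7, p, s, 23, 8, 28), (q, 7, p, s, 26, 40, 2), (q, 7, p, s, 26, 8, 28), (q, 7, p, s, 36, 40, 2), (q, 7, p, s, 36, 8, 28)}.
σ[E < 30]: keep tuples satisfying E < 30 → {(q, 7, p, s, 10, 40, 2), (q, 7, p, s, 10, 8, 28), (q, 7, p, s, 14, 40, 2), (q, 7, p, s, 14, 8, 28), (q, 7, p, s, 23, 40, 2), (q, 7, p, s, 23, 8, 28), (q, 7, p, s, 26, 40, 2), (q, 7, p, s, 26, 8, 28), (q, 7, p, s, 36, 40, 2), (q, 7, p, s, 36, 8, 28)}
Keep only column(s) B, A (5 duplicate(s) eliminated): {(s, 10), (s, 14), (s, 23), (s, 26), (s, 36)}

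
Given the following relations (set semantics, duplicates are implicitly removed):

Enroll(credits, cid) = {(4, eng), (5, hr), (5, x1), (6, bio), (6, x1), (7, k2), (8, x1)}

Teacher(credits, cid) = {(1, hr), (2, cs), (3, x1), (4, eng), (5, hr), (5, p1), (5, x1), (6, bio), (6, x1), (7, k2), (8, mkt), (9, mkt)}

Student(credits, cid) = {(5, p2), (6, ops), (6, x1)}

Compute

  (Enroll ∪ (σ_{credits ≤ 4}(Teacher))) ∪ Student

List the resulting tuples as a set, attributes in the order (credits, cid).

σ[credits ≤ 4]: keep tuples satisfying credits ≤ 4 → {(1, hr), (2, cs), (3, x1), (4, eng)}
Union: {(4, eng), (5, hr), (5, x1), (6, bio), (6, x1), (7, k2), (8, x1)} with {(1, hr), (2, cs), (3, x1), (4, eng)} → {(1, hr), (2, cs), (3, x1), (4, eng), (5, hr), (5, x1), (6, bio), (6, x1), (7, k2), (8, x1)}
Union: {(1, hr), (2, cs), (3, x1), (4, eng), (5, hr), (5, x1), (6, bio), (6, x1), (7, k2), (8, x1)} with {(5, p2), (6, ops), (6, x1)} → {(1, hr), (2, cs), (3, x1), (4, eng), (5, hr), (5, p2), (5, x1), (6, bio), (6, ops), (6, x1), (7, k2), (8, x1)}

{(1, hr), (2, cs), (3, x1), (4, eng), (5, hr), (5, p2), (5, x1), (6, bio), (6, ops), (6, x1), (7, k2), (8, x1)}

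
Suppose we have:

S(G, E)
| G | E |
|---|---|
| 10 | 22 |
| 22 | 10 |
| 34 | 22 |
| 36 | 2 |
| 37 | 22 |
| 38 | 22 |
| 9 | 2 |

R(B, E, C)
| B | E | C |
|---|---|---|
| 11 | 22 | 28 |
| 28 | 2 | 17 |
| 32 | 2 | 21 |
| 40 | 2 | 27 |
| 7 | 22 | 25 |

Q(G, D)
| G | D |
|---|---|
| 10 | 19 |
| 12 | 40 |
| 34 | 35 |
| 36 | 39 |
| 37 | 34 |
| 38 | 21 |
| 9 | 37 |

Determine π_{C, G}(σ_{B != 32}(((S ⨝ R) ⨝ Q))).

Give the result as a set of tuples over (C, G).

Natural join on E: {(10, 22, 11, 28), (10, 22, 7, 25), (34, 22, 11, 28), (34, 22, 7, 25), (36, 2, 28, 17), (36, 2, 32, 21), (36, 2, 40, 27), (37, 22, 11, 28), (37, 22, 7, 25), (38, 22, 11, 28), (38, 22, 7, 25), (9, 2, 28, 17), (9, 2, 32, 21), (9, 2, 40, 27)}
Natural join on G: {(10, 22, 11, 28, 19), (10, 22, 7, 25, 19), (34, 22, 11, 28, 35), (34, 22, 7, 25, 35), (36, 2, 28, 17, 39), (36, 2, 32, 21, 39), (36, 2, 40, 27, 39), (37, 22, 11, 28, 34), (37, 22, 7, 25, 34), (38, 22, 11, 28, 21), (38, 22, 7, 25, 21), (9, 2, 28, 17, 37), (9, 2, 32, 21, 37), (9, 2, 40, 27, 37)}
σ[B != 32]: keep tuples satisfying B != 32 → {(10, 22, 11, 28, 19), (10, 22, 7, 25, 19), (34, 22, 11, 28, 35), (34, 22, 7, 25, 35), (36, 2, 28, 17, 39), (36, 2, 40, 27, 39), (37, 22, 11, 28, 34), (37, 22, 7, 25, 34), (38, 22, 11, 28, 21), (38, 22, 7, 25, 21), (9, 2, 28, 17, 37), (9, 2, 40, 27, 37)}
Projecting to C, G: {(17, 36), (17, 9), (25, 10), (25, 34), (25, 37), (25, 38), (27, 36), (27, 9), (28, 10), (28, 34), (28, 37), (28, 38)}

{(17, 36), (17, 9), (25, 10), (25, 34), (25, 37), (25, 38), (27, 36), (27, 9), (28, 10), (28, 34), (28, 37), (28, 38)}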